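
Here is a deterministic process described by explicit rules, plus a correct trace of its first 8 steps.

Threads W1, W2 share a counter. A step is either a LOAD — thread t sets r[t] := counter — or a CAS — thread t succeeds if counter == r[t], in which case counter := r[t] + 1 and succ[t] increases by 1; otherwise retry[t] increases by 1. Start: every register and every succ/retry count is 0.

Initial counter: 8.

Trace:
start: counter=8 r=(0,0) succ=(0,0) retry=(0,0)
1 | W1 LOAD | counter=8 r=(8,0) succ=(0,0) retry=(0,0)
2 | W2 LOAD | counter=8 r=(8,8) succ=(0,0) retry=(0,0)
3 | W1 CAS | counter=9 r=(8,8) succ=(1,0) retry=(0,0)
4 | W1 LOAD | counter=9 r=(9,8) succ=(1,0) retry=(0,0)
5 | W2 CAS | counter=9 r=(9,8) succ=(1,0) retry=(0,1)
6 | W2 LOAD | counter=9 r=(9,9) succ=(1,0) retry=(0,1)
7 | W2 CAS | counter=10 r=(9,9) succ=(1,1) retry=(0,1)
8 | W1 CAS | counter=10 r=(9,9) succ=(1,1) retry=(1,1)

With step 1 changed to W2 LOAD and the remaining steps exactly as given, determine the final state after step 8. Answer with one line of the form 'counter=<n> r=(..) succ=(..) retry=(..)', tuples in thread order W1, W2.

(re-executing from step 1 with the substitution; state before step 1: counter=8 r=(0,0) succ=(0,0) retry=(0,0))
1 | W2 LOAD | counter=8 r=(0,8) succ=(0,0) retry=(0,0)
2 | W2 LOAD | counter=8 r=(0,8) succ=(0,0) retry=(0,0)
3 | W1 CAS | counter=8 r=(0,8) succ=(0,0) retry=(1,0)
4 | W1 LOAD | counter=8 r=(8,8) succ=(0,0) retry=(1,0)
5 | W2 CAS | counter=9 r=(8,8) succ=(0,1) retry=(1,0)
6 | W2 LOAD | counter=9 r=(8,9) succ=(0,1) retry=(1,0)
7 | W2 CAS | counter=10 r=(8,9) succ=(0,2) retry=(1,0)
8 | W1 CAS | counter=10 r=(8,9) succ=(0,2) retry=(2,0)

counter=10 r=(8,9) succ=(0,2) retry=(2,0)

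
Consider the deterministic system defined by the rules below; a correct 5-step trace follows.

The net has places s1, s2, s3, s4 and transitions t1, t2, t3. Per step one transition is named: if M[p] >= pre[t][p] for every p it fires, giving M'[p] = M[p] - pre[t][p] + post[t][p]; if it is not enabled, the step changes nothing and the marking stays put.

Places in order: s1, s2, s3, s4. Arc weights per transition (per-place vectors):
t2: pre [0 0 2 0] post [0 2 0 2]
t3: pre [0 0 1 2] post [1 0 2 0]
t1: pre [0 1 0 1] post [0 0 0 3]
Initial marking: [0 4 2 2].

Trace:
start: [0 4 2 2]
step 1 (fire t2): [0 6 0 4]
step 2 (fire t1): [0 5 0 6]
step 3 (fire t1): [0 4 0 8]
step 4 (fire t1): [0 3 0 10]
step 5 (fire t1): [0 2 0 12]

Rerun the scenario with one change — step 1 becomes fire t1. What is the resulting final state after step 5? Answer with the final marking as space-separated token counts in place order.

(re-executing from step 1 with the substitution; state before step 1: [0 4 2 2])
step 1 (fire t1): [0 3 2 4]
step 2 (fire t1): [0 2 2 6]
step 3 (fire t1): [0 1 2 8]
step 4 (fire t1): [0 0 2 10]
step 5 (fire t1): [0 0 2 10]

0 0 2 10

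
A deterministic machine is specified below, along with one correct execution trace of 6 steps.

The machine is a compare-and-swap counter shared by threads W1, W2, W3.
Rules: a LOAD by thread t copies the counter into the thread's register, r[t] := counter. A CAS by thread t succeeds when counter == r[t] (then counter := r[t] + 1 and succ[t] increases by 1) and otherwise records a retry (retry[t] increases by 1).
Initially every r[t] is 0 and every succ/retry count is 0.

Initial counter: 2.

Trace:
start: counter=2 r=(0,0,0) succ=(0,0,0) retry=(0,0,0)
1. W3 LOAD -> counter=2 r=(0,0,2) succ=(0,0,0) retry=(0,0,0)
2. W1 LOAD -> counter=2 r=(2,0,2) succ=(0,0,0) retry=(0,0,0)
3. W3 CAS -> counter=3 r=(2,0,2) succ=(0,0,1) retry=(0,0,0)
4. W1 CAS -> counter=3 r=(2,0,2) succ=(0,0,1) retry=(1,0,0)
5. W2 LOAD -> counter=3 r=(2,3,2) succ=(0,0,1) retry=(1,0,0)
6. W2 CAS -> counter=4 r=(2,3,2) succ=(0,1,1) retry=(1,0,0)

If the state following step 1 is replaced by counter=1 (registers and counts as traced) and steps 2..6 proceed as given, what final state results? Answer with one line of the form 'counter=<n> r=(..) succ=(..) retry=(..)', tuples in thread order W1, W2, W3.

counter=3 r=(1,2,2) succ=(1,1,0) retry=(0,0,1)

state after step 1 := counter=1 r=(0,0,2) succ=(0,0,0) retry=(0,0,0)
2. W1 LOAD -> counter=1 r=(1,0,2) succ=(0,0,0) retry=(0,0,0)
3. W3 CAS -> counter=1 r=(1,0,2) succ=(0,0,0) retry=(0,0,1)
4. W1 CAS -> counter=2 r=(1,0,2) succ=(1,0,0) retry=(0,0,1)
5. W2 LOAD -> counter=2 r=(1,2,2) succ=(1,0,0) retry=(0,0,1)
6. W2 CAS -> counter=3 r=(1,2,2) succ=(1,1,0) retry=(0,0,1)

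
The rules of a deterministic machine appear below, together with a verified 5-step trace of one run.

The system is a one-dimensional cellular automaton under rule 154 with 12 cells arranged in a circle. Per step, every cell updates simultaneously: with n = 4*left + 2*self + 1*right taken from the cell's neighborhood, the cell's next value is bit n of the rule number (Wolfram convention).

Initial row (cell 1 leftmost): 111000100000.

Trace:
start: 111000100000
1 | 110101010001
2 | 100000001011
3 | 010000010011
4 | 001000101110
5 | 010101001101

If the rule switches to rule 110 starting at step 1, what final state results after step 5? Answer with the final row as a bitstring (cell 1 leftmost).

111110111010

(re-executing steps 1..5 under rule 110; state before step 1: 111000100000)
1 | 101001100001
2 | 111011100011
3 | 001110100110
4 | 011011101110
5 | 111110111010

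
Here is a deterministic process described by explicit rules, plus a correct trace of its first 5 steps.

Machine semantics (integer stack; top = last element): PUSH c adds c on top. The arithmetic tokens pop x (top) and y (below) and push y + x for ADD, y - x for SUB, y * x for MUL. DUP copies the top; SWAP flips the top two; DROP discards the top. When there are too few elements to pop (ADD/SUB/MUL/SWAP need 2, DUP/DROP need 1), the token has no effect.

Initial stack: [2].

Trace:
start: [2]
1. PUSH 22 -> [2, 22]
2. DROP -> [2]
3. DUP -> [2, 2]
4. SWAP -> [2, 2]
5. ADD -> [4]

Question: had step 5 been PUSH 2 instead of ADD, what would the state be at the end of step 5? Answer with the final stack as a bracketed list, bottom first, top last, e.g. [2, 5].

(re-executing from step 5 with the substitution; state before step 5: [2, 2])
5. PUSH 2 -> [2, 2, 2]

[2, 2, 2]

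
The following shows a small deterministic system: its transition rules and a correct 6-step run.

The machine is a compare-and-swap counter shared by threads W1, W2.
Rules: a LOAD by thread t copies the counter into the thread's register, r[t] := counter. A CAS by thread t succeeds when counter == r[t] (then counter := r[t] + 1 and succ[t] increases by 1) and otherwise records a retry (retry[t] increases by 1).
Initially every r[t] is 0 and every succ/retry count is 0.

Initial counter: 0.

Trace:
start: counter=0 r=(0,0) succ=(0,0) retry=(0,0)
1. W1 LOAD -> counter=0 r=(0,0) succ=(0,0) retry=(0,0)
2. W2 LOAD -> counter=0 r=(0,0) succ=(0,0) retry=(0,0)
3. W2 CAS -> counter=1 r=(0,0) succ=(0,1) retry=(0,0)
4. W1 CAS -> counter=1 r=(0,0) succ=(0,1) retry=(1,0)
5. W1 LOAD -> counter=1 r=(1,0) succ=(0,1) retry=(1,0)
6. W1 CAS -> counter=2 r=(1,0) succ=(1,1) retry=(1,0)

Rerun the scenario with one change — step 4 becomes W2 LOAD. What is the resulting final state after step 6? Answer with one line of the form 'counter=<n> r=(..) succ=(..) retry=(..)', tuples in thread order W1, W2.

counter=2 r=(1,1) succ=(1,1) retry=(0,0)

(re-executing from step 4 with the substitution; state before step 4: counter=1 r=(0,0) succ=(0,1) retry=(0,0))
4. W2 LOAD -> counter=1 r=(0,1) succ=(0,1) retry=(0,0)
5. W1 LOAD -> counter=1 r=(1,1) succ=(0,1) retry=(0,0)
6. W1 CAS -> counter=2 r=(1,1) succ=(1,1) retry=(0,0)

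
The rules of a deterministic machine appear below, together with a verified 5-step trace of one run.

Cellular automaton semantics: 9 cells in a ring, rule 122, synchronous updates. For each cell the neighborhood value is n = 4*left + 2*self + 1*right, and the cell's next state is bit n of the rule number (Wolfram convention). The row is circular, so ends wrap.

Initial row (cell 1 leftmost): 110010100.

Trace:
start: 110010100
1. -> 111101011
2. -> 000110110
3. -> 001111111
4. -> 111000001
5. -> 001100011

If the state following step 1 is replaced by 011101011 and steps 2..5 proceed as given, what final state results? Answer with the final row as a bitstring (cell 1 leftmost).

state after step 1 := 011101011
2. -> 110110111
3. -> 011111100
4. -> 110000110
5. -> 111001111

111001111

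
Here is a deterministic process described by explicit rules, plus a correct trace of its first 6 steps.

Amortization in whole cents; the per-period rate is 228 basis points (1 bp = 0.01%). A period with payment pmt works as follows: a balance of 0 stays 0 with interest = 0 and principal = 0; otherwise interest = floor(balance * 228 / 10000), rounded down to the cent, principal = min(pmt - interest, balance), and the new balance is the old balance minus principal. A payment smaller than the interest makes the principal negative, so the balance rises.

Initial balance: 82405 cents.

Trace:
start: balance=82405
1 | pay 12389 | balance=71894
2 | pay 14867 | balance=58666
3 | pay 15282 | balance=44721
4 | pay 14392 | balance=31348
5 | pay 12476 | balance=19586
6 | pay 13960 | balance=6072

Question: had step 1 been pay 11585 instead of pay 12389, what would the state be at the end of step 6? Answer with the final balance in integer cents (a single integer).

6972

(re-executing from step 1 with the substitution; state before step 1: balance=82405)
1 | pay 11585 | balance=72698
2 | pay 14867 | balance=59488
3 | pay 15282 | balance=45562
4 | pay 14392 | balance=32208
5 | pay 12476 | balance=20466
6 | pay 13960 | balance=6972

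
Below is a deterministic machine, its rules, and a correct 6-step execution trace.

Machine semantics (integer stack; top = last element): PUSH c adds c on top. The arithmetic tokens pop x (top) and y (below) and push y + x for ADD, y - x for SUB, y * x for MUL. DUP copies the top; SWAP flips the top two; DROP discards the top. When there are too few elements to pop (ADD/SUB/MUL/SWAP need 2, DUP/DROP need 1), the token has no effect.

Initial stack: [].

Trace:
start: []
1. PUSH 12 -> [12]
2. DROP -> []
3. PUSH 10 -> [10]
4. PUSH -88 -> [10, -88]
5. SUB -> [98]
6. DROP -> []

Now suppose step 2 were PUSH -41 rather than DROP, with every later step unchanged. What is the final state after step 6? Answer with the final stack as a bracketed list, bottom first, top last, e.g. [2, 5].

(re-executing from step 2 with the substitution; state before step 2: [12])
2. PUSH -41 -> [12, -41]
3. PUSH 10 -> [12, -41, 10]
4. PUSH -88 -> [12, -41, 10, -88]
5. SUB -> [12, -41, 98]
6. DROP -> [12, -41]

[12, -41]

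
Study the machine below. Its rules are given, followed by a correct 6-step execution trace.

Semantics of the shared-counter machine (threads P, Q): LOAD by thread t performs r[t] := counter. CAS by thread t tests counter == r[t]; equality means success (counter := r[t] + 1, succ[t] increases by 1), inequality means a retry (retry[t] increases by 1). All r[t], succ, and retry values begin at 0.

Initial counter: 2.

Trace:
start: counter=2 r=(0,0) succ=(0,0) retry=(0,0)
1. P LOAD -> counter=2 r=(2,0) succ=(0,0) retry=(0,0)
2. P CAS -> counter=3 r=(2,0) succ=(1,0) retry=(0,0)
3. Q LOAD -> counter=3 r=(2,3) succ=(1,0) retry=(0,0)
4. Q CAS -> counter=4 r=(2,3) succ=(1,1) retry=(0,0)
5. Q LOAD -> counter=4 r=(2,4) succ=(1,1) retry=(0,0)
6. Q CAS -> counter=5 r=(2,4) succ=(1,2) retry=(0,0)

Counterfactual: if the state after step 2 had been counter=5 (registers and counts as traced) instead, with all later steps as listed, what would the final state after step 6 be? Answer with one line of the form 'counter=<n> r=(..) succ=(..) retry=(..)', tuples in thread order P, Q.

state after step 2 := counter=5 r=(2,0) succ=(1,0) retry=(0,0)
3. Q LOAD -> counter=5 r=(2,5) succ=(1,0) retry=(0,0)
4. Q CAS -> counter=6 r=(2,5) succ=(1,1) retry=(0,0)
5. Q LOAD -> counter=6 r=(2,6) succ=(1,1) retry=(0,0)
6. Q CAS -> counter=7 r=(2,6) succ=(1,2) retry=(0,0)

counter=7 r=(2,6) succ=(1,2) retry=(0,0)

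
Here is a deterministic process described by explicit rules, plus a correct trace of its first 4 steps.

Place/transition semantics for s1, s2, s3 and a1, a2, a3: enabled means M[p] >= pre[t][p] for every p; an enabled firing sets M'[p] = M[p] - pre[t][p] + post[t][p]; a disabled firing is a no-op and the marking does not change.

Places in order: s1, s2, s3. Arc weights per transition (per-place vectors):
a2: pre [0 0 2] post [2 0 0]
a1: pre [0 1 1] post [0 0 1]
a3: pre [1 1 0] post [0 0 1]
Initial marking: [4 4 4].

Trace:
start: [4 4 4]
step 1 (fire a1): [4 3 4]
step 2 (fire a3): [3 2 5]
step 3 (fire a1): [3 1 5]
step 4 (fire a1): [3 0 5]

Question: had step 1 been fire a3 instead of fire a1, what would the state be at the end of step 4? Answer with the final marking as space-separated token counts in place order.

2 0 6

(re-executing from step 1 with the substitution; state before step 1: [4 4 4])
step 1 (fire a3): [3 3 5]
step 2 (fire a3): [2 2 6]
step 3 (fire a1): [2 1 6]
step 4 (fire a1): [2 0 6]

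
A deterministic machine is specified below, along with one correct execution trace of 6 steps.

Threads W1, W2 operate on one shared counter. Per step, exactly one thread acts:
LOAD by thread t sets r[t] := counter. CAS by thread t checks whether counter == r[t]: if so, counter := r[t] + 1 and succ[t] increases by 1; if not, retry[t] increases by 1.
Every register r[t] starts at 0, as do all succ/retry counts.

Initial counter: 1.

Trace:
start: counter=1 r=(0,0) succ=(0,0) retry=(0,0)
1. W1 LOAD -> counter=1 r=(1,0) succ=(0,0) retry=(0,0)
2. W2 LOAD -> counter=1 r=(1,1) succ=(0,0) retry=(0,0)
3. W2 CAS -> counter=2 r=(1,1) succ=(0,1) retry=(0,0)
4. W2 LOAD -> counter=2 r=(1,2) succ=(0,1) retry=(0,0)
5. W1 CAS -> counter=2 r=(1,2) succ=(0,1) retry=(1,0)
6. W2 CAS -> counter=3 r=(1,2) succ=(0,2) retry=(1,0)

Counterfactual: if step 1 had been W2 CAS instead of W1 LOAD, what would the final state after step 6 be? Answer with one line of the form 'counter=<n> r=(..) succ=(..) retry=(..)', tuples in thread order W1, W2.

(re-executing from step 1 with the substitution; state before step 1: counter=1 r=(0,0) succ=(0,0) retry=(0,0))
1. W2 CAS -> counter=1 r=(0,0) succ=(0,0) retry=(0,1)
2. W2 LOAD -> counter=1 r=(0,1) succ=(0,0) retry=(0,1)
3. W2 CAS -> counter=2 r=(0,1) succ=(0,1) retry=(0,1)
4. W2 LOAD -> counter=2 r=(0,2) succ=(0,1) retry=(0,1)
5. W1 CAS -> counter=2 r=(0,2) succ=(0,1) retry=(1,1)
6. W2 CAS -> counter=3 r=(0,2) succ=(0,2) retry=(1,1)

counter=3 r=(0,2) succ=(0,2) retry=(1,1)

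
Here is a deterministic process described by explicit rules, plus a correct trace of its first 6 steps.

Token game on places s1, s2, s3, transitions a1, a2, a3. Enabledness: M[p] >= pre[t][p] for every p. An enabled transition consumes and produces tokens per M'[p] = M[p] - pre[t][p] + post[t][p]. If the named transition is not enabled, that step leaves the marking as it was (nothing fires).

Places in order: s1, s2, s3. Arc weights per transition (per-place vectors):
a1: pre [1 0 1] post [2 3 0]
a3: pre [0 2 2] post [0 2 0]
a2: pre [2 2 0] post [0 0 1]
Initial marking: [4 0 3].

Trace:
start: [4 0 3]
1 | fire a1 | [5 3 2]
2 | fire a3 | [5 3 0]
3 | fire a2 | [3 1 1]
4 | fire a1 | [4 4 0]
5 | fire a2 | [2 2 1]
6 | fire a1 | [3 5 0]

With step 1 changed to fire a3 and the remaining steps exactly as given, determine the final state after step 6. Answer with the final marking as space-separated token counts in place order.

4 4 2

(re-executing from step 1 with the substitution; state before step 1: [4 0 3])
1 | fire a3 | [4 0 3]
2 | fire a3 | [4 0 3]
3 | fire a2 | [4 0 3]
4 | fire a1 | [5 3 2]
5 | fire a2 | [3 1 3]
6 | fire a1 | [4 4 2]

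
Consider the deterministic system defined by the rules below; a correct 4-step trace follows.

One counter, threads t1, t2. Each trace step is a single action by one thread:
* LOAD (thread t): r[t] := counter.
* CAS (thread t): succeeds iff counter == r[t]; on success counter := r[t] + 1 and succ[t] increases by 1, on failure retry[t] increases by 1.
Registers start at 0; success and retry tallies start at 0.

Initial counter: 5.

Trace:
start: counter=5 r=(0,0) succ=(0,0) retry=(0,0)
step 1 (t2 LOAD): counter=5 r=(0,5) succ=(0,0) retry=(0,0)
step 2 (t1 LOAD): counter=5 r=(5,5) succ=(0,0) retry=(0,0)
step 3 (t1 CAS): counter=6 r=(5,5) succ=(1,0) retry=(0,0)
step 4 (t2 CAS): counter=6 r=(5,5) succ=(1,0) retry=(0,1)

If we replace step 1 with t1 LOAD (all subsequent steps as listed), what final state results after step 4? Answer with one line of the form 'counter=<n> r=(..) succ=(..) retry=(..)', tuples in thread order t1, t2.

(re-executing from step 1 with the substitution; state before step 1: counter=5 r=(0,0) succ=(0,0) retry=(0,0))
step 1 (t1 LOAD): counter=5 r=(5,0) succ=(0,0) retry=(0,0)
step 2 (t1 LOAD): counter=5 r=(5,0) succ=(0,0) retry=(0,0)
step 3 (t1 CAS): counter=6 r=(5,0) succ=(1,0) retry=(0,0)
step 4 (t2 CAS): counter=6 r=(5,0) succ=(1,0) retry=(0,1)

counter=6 r=(5,0) succ=(1,0) retry=(0,1)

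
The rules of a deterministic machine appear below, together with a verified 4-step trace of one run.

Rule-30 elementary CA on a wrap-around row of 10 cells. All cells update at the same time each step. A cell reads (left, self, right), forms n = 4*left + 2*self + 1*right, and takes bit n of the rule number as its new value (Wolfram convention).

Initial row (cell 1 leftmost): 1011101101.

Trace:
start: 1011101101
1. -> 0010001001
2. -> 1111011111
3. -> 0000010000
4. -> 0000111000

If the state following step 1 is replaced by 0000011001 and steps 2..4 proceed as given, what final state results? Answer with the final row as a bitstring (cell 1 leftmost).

1101011110

state after step 1 := 0000011001
2. -> 1000110111
3. -> 0101100100
4. -> 1101011110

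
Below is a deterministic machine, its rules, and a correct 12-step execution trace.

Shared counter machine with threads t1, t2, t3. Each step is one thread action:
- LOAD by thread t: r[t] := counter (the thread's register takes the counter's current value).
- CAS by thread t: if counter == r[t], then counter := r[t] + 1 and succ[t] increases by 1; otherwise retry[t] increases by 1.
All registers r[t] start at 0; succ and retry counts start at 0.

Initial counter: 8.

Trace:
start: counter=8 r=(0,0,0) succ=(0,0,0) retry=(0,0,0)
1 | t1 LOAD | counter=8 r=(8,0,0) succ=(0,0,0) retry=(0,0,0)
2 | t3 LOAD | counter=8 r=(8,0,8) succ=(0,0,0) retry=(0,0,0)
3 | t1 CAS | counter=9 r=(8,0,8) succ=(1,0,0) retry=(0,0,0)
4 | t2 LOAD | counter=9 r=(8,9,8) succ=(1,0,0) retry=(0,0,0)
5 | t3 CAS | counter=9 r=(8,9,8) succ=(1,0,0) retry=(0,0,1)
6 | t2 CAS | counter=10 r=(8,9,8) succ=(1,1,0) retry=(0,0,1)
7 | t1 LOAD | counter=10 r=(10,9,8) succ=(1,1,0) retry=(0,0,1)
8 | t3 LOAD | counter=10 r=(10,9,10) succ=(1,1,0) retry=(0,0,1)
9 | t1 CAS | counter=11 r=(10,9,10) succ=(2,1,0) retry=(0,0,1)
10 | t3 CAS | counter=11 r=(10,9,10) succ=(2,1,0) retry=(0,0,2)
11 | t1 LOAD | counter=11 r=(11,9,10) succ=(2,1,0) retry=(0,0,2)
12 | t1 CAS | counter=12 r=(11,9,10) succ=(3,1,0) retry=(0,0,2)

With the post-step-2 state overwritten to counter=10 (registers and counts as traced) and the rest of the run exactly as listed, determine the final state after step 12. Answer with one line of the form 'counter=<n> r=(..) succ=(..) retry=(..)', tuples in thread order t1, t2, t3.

counter=13 r=(12,10,11) succ=(2,1,0) retry=(1,0,2)

state after step 2 := counter=10 r=(8,0,8) succ=(0,0,0) retry=(0,0,0)
3 | t1 CAS | counter=10 r=(8,0,8) succ=(0,0,0) retry=(1,0,0)
4 | t2 LOAD | counter=10 r=(8,10,8) succ=(0,0,0) retry=(1,0,0)
5 | t3 CAS | counter=10 r=(8,10,8) succ=(0,0,0) retry=(1,0,1)
6 | t2 CAS | counter=11 r=(8,10,8) succ=(0,1,0) retry=(1,0,1)
7 | t1 LOAD | counter=11 r=(11,10,8) succ=(0,1,0) retry=(1,0,1)
8 | t3 LOAD | counter=11 r=(11,10,11) succ=(0,1,0) retry=(1,0,1)
9 | t1 CAS | counter=12 r=(11,10,11) succ=(1,1,0) retry=(1,0,1)
10 | t3 CAS | counter=12 r=(11,10,11) succ=(1,1,0) retry=(1,0,2)
11 | t1 LOAD | counter=12 r=(12,10,11) succ=(1,1,0) retry=(1,0,2)
12 | t1 CAS | counter=13 r=(12,10,11) succ=(2,1,0) retry=(1,0,2)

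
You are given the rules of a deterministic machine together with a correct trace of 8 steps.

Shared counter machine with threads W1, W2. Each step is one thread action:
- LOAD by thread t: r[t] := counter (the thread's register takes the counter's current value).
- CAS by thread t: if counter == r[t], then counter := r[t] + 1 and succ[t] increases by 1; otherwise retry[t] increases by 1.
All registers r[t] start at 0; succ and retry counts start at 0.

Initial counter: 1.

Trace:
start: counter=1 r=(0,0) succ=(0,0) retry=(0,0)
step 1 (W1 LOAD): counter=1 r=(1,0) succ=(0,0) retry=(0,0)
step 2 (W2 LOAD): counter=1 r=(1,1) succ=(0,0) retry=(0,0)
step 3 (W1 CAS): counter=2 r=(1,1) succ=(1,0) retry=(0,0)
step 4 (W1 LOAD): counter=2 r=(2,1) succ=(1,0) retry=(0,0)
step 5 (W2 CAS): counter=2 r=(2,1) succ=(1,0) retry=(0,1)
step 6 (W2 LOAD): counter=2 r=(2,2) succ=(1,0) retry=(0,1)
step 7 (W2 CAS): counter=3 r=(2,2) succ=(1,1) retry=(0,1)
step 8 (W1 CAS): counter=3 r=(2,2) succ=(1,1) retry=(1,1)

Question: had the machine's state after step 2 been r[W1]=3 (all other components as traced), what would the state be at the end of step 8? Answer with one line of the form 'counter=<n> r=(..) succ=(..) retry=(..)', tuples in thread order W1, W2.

state after step 2 := counter=1 r=(3,1) succ=(0,0) retry=(0,0)
step 3 (W1 CAS): counter=1 r=(3,1) succ=(0,0) retry=(1,0)
step 4 (W1 LOAD): counter=1 r=(1,1) succ=(0,0) retry=(1,0)
step 5 (W2 CAS): counter=2 r=(1,1) succ=(0,1) retry=(1,0)
step 6 (W2 LOAD): counter=2 r=(1,2) succ=(0,1) retry=(1,0)
step 7 (W2 CAS): counter=3 r=(1,2) succ=(0,2) retry=(1,0)
step 8 (W1 CAS): counter=3 r=(1,2) succ=(0,2) retry=(2,0)

counter=3 r=(1,2) succ=(0,2) retry=(2,0)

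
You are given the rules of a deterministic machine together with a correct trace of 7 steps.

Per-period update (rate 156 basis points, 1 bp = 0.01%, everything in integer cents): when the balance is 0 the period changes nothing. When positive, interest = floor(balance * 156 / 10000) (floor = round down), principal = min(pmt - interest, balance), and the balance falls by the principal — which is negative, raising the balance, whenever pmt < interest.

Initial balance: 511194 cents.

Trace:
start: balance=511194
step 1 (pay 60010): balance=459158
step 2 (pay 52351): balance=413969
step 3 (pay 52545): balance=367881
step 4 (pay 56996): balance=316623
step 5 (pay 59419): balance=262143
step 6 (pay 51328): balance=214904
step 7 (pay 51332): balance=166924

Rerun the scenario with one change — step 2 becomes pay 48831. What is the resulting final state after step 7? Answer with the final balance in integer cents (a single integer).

170726

(re-executing from step 2 with the substitution; state before step 2: balance=459158)
step 2 (pay 48831): balance=417489
step 3 (pay 52545): balance=371456
step 4 (pay 56996): balance=320254
step 5 (pay 59419): balance=265830
step 6 (pay 51328): balance=218648
step 7 (pay 51332): balance=170726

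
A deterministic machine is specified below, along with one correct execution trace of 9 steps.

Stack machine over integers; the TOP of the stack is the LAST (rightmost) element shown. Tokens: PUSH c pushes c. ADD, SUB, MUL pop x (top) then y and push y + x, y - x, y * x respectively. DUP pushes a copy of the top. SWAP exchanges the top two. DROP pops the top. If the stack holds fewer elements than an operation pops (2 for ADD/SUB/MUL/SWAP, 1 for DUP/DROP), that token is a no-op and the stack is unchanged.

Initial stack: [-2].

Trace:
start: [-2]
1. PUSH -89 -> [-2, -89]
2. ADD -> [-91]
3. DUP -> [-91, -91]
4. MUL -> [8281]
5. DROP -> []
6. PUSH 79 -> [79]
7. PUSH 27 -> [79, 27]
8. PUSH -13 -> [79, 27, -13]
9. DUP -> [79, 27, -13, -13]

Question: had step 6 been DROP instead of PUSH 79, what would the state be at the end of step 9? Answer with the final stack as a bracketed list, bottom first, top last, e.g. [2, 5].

[27, -13, -13]

(re-executing from step 6 with the substitution; state before step 6: [])
6. DROP -> []
7. PUSH 27 -> [27]
8. PUSH -13 -> [27, -13]
9. DUP -> [27, -13, -13]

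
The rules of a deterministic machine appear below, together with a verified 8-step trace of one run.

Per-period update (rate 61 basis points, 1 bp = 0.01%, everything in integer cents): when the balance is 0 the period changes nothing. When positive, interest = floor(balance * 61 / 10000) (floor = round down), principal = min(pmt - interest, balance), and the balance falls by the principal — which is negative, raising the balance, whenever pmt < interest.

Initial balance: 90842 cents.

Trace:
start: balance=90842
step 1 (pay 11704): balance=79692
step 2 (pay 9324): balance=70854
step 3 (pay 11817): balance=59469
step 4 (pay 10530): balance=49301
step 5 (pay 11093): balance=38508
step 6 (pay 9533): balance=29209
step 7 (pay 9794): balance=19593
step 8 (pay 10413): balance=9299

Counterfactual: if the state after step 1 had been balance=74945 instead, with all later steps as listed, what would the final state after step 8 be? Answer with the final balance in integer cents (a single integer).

state after step 1 := balance=74945
step 2 (pay 9324): balance=66078
step 3 (pay 11817): balance=54664
step 4 (pay 10530): balance=44467
step 5 (pay 11093): balance=33645
step 6 (pay 9533): balance=24317
step 7 (pay 9794): balance=14671
step 8 (pay 10413): balance=4347

4347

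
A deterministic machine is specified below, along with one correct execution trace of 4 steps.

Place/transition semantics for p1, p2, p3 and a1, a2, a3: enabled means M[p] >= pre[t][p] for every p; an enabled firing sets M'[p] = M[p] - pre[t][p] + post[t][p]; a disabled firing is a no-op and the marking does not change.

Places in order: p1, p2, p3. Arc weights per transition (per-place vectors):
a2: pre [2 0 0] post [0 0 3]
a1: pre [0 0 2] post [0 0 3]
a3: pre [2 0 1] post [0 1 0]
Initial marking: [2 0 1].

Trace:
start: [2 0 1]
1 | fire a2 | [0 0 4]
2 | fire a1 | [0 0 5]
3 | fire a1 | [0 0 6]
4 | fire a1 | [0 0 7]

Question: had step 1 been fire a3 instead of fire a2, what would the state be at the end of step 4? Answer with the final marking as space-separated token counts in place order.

(re-executing from step 1 with the substitution; state before step 1: [2 0 1])
1 | fire a3 | [0 1 0]
2 | fire a1 | [0 1 0]
3 | fire a1 | [0 1 0]
4 | fire a1 | [0 1 0]

0 1 0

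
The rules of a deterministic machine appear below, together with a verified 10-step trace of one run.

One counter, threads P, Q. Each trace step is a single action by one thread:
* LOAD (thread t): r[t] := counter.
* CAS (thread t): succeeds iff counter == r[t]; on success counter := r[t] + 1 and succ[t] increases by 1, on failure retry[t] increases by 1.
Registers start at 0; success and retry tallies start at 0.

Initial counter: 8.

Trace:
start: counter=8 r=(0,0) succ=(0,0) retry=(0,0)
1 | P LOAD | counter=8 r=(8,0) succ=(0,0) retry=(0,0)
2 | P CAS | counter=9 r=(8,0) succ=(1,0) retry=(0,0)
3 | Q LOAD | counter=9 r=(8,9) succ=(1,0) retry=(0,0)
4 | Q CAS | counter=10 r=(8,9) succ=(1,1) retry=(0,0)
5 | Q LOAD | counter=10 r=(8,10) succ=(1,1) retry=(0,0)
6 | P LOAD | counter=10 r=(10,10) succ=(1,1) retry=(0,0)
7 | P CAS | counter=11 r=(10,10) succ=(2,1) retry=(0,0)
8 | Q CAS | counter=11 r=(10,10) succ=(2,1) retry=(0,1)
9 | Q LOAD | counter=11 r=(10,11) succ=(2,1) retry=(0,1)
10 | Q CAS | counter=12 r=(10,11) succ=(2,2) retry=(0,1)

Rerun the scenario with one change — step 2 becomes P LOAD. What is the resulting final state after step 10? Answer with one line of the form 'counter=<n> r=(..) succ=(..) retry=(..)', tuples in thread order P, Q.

counter=11 r=(9,10) succ=(1,2) retry=(0,1)

(re-executing from step 2 with the substitution; state before step 2: counter=8 r=(8,0) succ=(0,0) retry=(0,0))
2 | P LOAD | counter=8 r=(8,0) succ=(0,0) retry=(0,0)
3 | Q LOAD | counter=8 r=(8,8) succ=(0,0) retry=(0,0)
4 | Q CAS | counter=9 r=(8,8) succ=(0,1) retry=(0,0)
5 | Q LOAD | counter=9 r=(8,9) succ=(0,1) retry=(0,0)
6 | P LOAD | counter=9 r=(9,9) succ=(0,1) retry=(0,0)
7 | P CAS | counter=10 r=(9,9) succ=(1,1) retry=(0,0)
8 | Q CAS | counter=10 r=(9,9) succ=(1,1) retry=(0,1)
9 | Q LOAD | counter=10 r=(9,10) succ=(1,1) retry=(0,1)
10 | Q CAS | counter=11 r=(9,10) succ=(1,2) retry=(0,1)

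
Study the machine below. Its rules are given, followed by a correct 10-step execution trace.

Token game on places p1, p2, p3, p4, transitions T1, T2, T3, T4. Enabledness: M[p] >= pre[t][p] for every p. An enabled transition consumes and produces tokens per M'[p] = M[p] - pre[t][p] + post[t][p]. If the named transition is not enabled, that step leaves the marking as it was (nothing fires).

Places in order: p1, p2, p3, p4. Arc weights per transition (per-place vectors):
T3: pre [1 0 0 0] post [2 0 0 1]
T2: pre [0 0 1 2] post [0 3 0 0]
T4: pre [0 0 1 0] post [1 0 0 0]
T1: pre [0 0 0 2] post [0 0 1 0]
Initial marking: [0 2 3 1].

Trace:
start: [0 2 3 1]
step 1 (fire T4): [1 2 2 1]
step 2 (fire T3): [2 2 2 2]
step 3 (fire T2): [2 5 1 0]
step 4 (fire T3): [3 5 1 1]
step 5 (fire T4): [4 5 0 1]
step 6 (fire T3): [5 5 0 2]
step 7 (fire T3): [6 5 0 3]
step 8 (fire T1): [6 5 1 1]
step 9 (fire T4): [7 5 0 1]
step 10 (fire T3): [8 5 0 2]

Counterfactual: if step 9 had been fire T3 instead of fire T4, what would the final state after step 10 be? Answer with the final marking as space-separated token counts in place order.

(re-executing from step 9 with the substitution; state before step 9: [6 5 1 1])
step 9 (fire T3): [7 5 1 2]
step 10 (fire T3): [8 5 1 3]

8 5 1 3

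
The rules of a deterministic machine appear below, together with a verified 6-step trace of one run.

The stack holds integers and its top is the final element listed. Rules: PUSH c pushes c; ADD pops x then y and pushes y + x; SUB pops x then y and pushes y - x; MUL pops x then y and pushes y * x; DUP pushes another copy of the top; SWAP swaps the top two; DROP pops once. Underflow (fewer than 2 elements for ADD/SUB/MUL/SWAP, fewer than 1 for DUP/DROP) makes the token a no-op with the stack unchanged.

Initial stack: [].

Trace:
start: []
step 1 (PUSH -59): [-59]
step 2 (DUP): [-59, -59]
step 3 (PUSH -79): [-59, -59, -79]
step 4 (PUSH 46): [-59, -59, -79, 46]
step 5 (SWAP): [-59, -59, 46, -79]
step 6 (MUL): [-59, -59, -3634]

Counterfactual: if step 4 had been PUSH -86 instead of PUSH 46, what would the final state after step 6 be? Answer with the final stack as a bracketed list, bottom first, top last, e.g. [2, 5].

[-59, -59, 6794]

(re-executing from step 4 with the substitution; state before step 4: [-59, -59, -79])
step 4 (PUSH -86): [-59, -59, -79, -86]
step 5 (SWAP): [-59, -59, -86, -79]
step 6 (MUL): [-59, -59, 6794]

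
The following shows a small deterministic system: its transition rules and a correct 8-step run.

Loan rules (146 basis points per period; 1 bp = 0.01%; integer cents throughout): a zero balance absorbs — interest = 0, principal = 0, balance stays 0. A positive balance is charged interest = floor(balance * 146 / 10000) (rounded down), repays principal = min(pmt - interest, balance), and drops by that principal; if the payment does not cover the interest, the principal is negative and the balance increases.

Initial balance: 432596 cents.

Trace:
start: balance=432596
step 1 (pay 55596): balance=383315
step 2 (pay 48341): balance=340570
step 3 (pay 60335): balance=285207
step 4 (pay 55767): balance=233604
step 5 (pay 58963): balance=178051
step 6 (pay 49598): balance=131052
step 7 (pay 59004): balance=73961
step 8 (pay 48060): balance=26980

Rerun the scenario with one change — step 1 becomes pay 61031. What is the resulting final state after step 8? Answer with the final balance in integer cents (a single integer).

(re-executing from step 1 with the substitution; state before step 1: balance=432596)
step 1 (pay 61031): balance=377880
step 2 (pay 48341): balance=335056
step 3 (pay 60335): balance=279612
step 4 (pay 55767): balance=227927
step 5 (pay 58963): balance=172291
step 6 (pay 49598): balance=125208
step 7 (pay 59004): balance=68032
step 8 (pay 48060): balance=20965

20965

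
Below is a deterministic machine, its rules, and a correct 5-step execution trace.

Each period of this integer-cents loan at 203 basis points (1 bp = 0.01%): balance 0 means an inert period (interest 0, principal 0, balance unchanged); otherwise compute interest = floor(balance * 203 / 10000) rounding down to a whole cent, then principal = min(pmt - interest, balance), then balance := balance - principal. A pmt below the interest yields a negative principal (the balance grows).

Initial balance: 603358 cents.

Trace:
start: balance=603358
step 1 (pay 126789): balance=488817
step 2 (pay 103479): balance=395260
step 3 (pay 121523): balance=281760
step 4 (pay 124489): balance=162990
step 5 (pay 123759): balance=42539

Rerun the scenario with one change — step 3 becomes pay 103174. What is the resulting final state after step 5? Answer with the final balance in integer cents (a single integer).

(re-executing from step 3 with the substitution; state before step 3: balance=395260)
step 3 (pay 103174): balance=300109
step 4 (pay 124489): balance=181712
step 5 (pay 123759): balance=61641

61641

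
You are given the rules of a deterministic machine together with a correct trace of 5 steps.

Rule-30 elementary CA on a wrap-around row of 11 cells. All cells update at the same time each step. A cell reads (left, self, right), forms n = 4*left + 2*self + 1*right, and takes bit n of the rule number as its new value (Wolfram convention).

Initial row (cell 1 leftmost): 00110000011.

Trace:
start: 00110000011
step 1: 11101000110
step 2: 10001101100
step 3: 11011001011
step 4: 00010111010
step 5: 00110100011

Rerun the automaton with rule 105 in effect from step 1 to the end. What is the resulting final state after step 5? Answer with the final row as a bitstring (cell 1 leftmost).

11110010011

(re-executing steps 1..5 under rule 105; state before step 1: 00110000011)
step 1: 00110111011
step 2: 00111101111
step 3: 00100111001
step 4: 00000101000
step 5: 11110010011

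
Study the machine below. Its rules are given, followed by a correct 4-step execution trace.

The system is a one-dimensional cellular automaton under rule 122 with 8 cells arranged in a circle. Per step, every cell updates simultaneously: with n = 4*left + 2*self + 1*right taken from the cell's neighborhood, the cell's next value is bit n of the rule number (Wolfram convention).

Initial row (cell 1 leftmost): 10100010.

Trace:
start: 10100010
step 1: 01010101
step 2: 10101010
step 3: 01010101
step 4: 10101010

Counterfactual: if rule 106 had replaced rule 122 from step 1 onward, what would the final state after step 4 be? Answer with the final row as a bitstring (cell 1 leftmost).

(re-executing steps 1..4 under rule 106; state before step 1: 10100010)
step 1: 01000101
step 2: 10001010
step 3: 00010101
step 4: 00101010

00101010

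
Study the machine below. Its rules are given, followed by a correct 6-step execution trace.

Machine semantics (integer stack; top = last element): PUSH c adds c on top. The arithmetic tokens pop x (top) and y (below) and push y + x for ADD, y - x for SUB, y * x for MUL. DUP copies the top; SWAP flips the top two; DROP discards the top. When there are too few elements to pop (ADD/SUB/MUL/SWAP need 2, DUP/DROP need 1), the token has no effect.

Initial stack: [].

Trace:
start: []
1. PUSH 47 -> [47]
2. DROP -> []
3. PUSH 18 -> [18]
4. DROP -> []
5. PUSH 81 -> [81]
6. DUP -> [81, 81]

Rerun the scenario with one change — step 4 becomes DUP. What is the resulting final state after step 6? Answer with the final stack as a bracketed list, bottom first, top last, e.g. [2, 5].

(re-executing from step 4 with the substitution; state before step 4: [18])
4. DUP -> [18, 18]
5. PUSH 81 -> [18, 18, 81]
6. DUP -> [18, 18, 81, 81]

[18, 18, 81, 81]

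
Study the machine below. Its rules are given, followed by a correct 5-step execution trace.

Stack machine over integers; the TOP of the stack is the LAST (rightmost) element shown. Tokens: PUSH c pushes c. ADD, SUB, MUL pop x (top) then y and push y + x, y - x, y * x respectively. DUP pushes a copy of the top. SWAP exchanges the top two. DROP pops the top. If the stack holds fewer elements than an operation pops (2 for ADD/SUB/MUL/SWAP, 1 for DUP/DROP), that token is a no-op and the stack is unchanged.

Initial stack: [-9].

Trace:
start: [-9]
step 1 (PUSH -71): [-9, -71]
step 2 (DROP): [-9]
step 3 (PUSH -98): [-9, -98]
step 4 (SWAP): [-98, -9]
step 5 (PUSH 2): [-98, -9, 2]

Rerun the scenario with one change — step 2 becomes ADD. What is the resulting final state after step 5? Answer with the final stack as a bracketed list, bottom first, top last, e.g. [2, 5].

(re-executing from step 2 with the substitution; state before step 2: [-9, -71])
step 2 (ADD): [-80]
step 3 (PUSH -98): [-80, -98]
step 4 (SWAP): [-98, -80]
step 5 (PUSH 2): [-98, -80, 2]

[-98, -80, 2]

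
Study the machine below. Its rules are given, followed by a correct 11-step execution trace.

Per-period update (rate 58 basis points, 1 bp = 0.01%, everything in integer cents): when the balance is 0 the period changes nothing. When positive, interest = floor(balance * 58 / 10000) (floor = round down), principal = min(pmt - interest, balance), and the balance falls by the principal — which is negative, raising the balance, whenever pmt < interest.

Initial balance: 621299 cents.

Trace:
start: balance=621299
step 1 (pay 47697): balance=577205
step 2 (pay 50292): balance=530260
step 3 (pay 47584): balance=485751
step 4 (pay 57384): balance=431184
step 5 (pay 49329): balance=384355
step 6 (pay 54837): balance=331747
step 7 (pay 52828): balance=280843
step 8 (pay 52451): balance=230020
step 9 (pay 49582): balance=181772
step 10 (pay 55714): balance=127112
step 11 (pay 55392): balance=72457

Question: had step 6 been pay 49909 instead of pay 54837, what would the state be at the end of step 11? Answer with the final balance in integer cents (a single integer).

(re-executing from step 6 with the substitution; state before step 6: balance=384355)
step 6 (pay 49909): balance=336675
step 7 (pay 52828): balance=285799
step 8 (pay 52451): balance=235005
step 9 (pay 49582): balance=186786
step 10 (pay 55714): balance=132155
step 11 (pay 55392): balance=77529

77529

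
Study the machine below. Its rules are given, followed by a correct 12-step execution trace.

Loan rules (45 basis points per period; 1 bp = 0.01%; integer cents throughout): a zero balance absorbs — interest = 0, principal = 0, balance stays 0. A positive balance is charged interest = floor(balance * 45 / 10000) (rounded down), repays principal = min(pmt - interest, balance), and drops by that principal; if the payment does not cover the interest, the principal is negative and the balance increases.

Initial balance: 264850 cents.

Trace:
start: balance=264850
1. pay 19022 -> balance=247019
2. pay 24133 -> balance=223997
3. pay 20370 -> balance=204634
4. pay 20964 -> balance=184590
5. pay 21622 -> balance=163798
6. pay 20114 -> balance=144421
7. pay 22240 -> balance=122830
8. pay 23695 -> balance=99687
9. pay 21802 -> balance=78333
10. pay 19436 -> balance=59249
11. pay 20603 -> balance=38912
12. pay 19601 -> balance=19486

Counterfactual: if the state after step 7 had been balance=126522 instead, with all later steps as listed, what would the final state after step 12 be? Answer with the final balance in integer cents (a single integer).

23263

state after step 7 := balance=126522
8. pay 23695 -> balance=103396
9. pay 21802 -> balance=82059
10. pay 19436 -> balance=62992
11. pay 20603 -> balance=42672
12. pay 19601 -> balance=23263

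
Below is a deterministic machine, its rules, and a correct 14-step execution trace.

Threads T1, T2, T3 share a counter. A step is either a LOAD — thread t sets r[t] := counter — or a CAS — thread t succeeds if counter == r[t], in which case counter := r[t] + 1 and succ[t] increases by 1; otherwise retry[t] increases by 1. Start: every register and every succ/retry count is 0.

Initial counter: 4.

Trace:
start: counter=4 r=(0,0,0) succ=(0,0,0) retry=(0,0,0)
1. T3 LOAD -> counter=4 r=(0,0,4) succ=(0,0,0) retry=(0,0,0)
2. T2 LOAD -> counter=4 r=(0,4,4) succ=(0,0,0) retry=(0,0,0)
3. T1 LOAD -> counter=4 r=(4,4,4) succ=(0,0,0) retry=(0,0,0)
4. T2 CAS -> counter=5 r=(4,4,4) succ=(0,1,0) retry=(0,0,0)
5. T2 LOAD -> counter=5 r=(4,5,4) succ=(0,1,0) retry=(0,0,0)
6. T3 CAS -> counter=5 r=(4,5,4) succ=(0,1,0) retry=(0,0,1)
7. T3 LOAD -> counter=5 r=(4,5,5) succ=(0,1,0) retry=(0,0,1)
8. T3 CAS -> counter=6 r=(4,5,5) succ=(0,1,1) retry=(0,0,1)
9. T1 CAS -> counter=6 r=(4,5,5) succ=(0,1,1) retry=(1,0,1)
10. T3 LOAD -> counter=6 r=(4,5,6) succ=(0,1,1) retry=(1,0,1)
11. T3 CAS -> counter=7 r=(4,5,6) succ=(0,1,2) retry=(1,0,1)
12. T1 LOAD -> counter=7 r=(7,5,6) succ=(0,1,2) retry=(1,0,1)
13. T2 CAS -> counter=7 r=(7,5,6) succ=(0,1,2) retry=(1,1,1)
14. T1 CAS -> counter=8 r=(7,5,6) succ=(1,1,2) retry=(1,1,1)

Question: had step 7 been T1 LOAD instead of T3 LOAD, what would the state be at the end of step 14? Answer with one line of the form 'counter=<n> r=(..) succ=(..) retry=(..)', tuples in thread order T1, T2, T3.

(re-executing from step 7 with the substitution; state before step 7: counter=5 r=(4,5,4) succ=(0,1,0) retry=(0,0,1))
7. T1 LOAD -> counter=5 r=(5,5,4) succ=(0,1,0) retry=(0,0,1)
8. T3 CAS -> counter=5 r=(5,5,4) succ=(0,1,0) retry=(0,0,2)
9. T1 CAS -> counter=6 r=(5,5,4) succ=(1,1,0) retry=(0,0,2)
10. T3 LOAD -> counter=6 r=(5,5,6) succ=(1,1,0) retry=(0,0,2)
11. T3 CAS -> counter=7 r=(5,5,6) succ=(1,1,1) retry=(0,0,2)
12. T1 LOAD -> counter=7 r=(7,5,6) succ=(1,1,1) retry=(0,0,2)
13. T2 CAS -> counter=7 r=(7,5,6) succ=(1,1,1) retry=(0,1,2)
14. T1 CAS -> counter=8 r=(7,5,6) succ=(2,1,1) retry=(0,1,2)

counter=8 r=(7,5,6) succ=(2,1,1) retry=(0,1,2)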